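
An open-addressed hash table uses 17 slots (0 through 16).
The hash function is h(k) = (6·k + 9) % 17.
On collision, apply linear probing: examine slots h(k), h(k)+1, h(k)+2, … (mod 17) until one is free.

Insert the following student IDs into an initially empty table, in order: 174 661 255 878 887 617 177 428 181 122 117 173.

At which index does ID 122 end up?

12

174: h=16 => slot 16
661: h=14 => slot 14
255: h=9 => slot 9
878: h=7 => slot 7
887: h=10 => slot 10
617: h=5 => slot 5
177: h=0 => slot 0
428: h=10, probe 10,11 => slot 11
181: h=7, probe 7,8 => slot 8
122: h=10, probe 10,11,12 => slot 12
117: h=14, probe 14,15 => slot 15
173: h=10, probe 10,11,12,13 => slot 13
Table: [177, _, _, _, _, 617, _, 878, 181, 255, 887, 428, 122, 173, 661, 117, 174]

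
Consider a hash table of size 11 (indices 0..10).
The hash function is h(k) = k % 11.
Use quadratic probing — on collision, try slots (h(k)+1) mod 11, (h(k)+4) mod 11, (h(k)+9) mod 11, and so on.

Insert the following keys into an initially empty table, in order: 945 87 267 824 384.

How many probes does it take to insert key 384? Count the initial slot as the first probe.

945: h=10 → slot 10
87: h=10, probe 10,0 → slot 0
267: h=3 → slot 3
824: h=10, probe 10,0,3,8 → slot 8
384: h=10, probe 10,0,3,8,4 → slot 4
Table: [87, —, —, 267, 384, —, —, —, 824, —, 945]

5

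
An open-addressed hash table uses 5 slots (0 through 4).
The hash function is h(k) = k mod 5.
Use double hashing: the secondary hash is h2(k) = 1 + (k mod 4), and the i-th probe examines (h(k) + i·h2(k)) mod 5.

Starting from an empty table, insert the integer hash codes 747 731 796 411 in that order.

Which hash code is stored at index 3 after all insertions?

796

Insert 747: h=2, slot 2 empty => index 2.
Insert 731: h=1, slot 1 empty => index 1.
Insert 796: h=1, h2=1, slots 1,2 occupied => index 3.
Insert 411: h=1, h2=4, slot 1 occupied => index 0.
Table: [411, 731, 747, 796, .]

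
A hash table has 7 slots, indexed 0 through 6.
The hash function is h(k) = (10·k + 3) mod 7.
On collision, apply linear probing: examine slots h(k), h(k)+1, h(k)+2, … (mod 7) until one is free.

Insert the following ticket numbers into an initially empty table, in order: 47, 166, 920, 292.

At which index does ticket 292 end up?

Insert 47: h=4, slot 4 empty → index 4.
Insert 166: h=4, slot 4 occupied → index 5.
Insert 920: h=5, slot 5 occupied → index 6.
Insert 292: h=4, slots 4,5,6 occupied → index 0.
Table: [292, ∅, ∅, ∅, 47, 166, 920]

0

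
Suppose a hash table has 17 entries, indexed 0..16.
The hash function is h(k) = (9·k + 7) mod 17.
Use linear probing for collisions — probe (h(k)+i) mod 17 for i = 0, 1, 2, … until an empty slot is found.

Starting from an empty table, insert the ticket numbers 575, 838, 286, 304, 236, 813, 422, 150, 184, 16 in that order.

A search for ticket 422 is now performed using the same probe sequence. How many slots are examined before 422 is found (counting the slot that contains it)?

4

Insert 575: h=14, slot 14 empty → index 14.
Insert 838: h=1, slot 1 empty → index 1.
Insert 286: h=14, slot 14 occupied → index 15.
Insert 304: h=6, slot 6 empty → index 6.
Insert 236: h=6, slot 6 occupied → index 7.
Insert 813: h=14, slots 14,15 occupied → index 16.
Insert 422: h=14, slots 14,15,16 occupied → index 0.
Insert 150: h=14, slots 14,15,16,0,1 occupied → index 2.
Insert 184: h=14, slots 14,15,16,0,1,2 occupied → index 3.
Insert 16: h=15, slots 15,16,0,1,2,3 occupied → index 4.
Table: [422, 838, 150, 184, 16, ∅, 304, 236, ∅, ∅, ∅, ∅, ∅, ∅, 575, 286, 813]
Lookup 422: h=14, probe 14,15,16,0 → found at 0.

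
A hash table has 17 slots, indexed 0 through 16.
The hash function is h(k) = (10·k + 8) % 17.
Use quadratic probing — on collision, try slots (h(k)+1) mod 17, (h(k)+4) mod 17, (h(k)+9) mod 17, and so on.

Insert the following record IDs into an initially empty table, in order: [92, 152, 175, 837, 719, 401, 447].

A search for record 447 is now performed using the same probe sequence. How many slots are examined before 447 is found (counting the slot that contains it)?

3

92 hashes to 10; slot 10 is free -> place at 10.
152 hashes to 15; slot 15 is free -> place at 15.
175 hashes to 7; slot 7 is free -> place at 7.
837 hashes to 14; slot 14 is free -> place at 14.
719 hashes to 7; 7 taken -> place at 8.
401 hashes to 6; slot 6 is free -> place at 6.
447 hashes to 7; 7,8 taken -> place at 11.
Table: [∅, ∅, ∅, ∅, ∅, ∅, 401, 175, 719, ∅, 92, 447, ∅, ∅, 837, 152, ∅]
Lookup 447: h=7, probe 7,8,11 → found at 11.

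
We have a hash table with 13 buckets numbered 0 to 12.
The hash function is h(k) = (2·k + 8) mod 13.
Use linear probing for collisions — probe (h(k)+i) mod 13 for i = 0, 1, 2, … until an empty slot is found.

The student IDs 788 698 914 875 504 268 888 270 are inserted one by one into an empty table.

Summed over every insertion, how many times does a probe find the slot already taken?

788: h=11 → slot 11
698: h=0 → slot 0
914: h=3 → slot 3
875: h=3, probe 3,4 → slot 4
504: h=2 → slot 2
268: h=11, probe 11,12 → slot 12
888: h=3, probe 3,4,5 → slot 5
270: h=2, probe 2,3,4,5,6 → slot 6
Table: [698, ∅, 504, 914, 875, 888, 270, ∅, ∅, ∅, ∅, 788, 268]

8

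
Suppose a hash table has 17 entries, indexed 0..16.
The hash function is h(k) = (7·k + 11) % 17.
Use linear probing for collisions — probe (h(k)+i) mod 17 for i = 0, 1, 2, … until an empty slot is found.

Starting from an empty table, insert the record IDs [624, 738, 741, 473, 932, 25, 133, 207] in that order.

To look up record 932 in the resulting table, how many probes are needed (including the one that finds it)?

2

624: h=10 => slot 10
738: h=9 => slot 9
741: h=13 => slot 13
473: h=7 => slot 7
932: h=7, probe 7,8 => slot 8
25: h=16 => slot 16
133: h=7, probe 7,8,9,10,11 => slot 11
207: h=15 => slot 15
Table: [_, _, _, _, _, _, _, 473, 932, 738, 624, 133, _, 741, _, 207, 25]
Lookup 932: h=7, probe 7,8 → found at 8.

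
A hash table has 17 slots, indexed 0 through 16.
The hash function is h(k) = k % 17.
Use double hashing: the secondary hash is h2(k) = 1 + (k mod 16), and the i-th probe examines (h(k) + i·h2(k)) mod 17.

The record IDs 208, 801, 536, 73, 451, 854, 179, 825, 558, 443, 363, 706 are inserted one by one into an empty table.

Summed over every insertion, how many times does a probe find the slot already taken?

8

Insert 208: h=4, slot 4 empty => index 4.
Insert 801: h=2, slot 2 empty => index 2.
Insert 536: h=9, slot 9 empty => index 9.
Insert 73: h=5, slot 5 empty => index 5.
Insert 451: h=9, h2=4, slot 9 occupied => index 13.
Insert 854: h=4, h2=7, slot 4 occupied => index 11.
Insert 179: h=9, h2=4, slots 9,13 occupied => index 0.
Insert 825: h=9, h2=10, slots 9,2 occupied => index 12.
Insert 558: h=14, slot 14 empty => index 14.
Insert 443: h=1, slot 1 empty => index 1.
Insert 363: h=6, slot 6 empty => index 6.
Insert 706: h=9, h2=3, slots 9,12 occupied => index 15.
Table: [179, 443, 801, ∅, 208, 73, 363, ∅, ∅, 536, ∅, 854, 825, 451, 558, 706, ∅]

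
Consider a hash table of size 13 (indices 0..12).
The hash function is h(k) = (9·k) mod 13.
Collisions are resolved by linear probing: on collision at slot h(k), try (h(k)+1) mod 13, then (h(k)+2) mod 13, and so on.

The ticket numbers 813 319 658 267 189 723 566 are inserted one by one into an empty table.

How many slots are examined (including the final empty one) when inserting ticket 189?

4

Insert 813: h=11, slot 11 empty -> index 11.
Insert 319: h=11, slot 11 occupied -> index 12.
Insert 658: h=7, slot 7 empty -> index 7.
Insert 267: h=11, slots 11,12 occupied -> index 0.
Insert 189: h=11, slots 11,12,0 occupied -> index 1.
Insert 723: h=7, slot 7 occupied -> index 8.
Insert 566: h=11, slots 11,12,0,1 occupied -> index 2.
Table: [267, 189, 566, ∅, ∅, ∅, ∅, 658, 723, ∅, ∅, 813, 319]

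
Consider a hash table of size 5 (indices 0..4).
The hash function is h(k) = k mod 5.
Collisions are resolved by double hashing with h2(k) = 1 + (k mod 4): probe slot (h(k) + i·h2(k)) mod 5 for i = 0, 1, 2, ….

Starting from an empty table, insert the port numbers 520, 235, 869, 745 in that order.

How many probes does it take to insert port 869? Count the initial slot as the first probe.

520 hashes to 0; slot 0 is free → place at 0.
235 hashes to 0, h2=4; 0 taken → place at 4.
869 hashes to 4, h2=2; 4 taken → place at 1.
745 hashes to 0, h2=2; 0 taken → place at 2.
Table: [520, 869, 745, —, 235]

2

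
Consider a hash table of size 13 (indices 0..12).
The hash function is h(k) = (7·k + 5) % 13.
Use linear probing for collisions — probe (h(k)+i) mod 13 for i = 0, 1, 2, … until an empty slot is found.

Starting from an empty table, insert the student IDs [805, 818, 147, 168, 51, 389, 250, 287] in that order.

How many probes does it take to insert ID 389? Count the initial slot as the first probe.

5

805: h=11 => slot 11
818: h=11, probe 11,12 => slot 12
147: h=7 => slot 7
168: h=11, probe 11,12,0 => slot 0
51: h=11, probe 11,12,0,1 => slot 1
389: h=11, probe 11,12,0,1,2 => slot 2
250: h=0, probe 0,1,2,3 => slot 3
287: h=12, probe 12,0,1,2,3,4 => slot 4
Table: [168, 51, 389, 250, 287, _, _, 147, _, _, _, 805, 818]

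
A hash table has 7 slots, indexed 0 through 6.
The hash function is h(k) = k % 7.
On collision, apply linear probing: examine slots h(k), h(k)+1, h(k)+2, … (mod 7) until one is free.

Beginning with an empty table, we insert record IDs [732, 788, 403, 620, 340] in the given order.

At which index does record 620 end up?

732: h=4 → slot 4
788: h=4, probe 4,5 → slot 5
403: h=4, probe 4,5,6 → slot 6
620: h=4, probe 4,5,6,0 → slot 0
340: h=4, probe 4,5,6,0,1 → slot 1
Table: [620, 340, —, —, 732, 788, 403]

0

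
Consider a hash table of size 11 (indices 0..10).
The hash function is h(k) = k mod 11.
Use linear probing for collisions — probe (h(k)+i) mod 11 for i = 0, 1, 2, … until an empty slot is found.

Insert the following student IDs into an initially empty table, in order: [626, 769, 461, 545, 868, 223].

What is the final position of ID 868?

2

626 hashes to 10; slot 10 is free -> place at 10.
769 hashes to 10; 10 taken -> place at 0.
461 hashes to 10; 10,0 taken -> place at 1.
545 hashes to 6; slot 6 is free -> place at 6.
868 hashes to 10; 10,0,1 taken -> place at 2.
223 hashes to 3; slot 3 is free -> place at 3.
Table: [769, 461, 868, 223, _, _, 545, _, _, _, 626]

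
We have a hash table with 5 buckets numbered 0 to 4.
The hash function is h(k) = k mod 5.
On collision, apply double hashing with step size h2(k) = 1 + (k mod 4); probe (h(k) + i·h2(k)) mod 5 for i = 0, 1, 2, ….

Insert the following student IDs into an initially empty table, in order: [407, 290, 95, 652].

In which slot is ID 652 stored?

3

407 hashes to 2; slot 2 is free → place at 2.
290 hashes to 0; slot 0 is free → place at 0.
95 hashes to 0, h2=4; 0 taken → place at 4.
652 hashes to 2, h2=1; 2 taken → place at 3.
Table: [290, -, 407, 652, 95]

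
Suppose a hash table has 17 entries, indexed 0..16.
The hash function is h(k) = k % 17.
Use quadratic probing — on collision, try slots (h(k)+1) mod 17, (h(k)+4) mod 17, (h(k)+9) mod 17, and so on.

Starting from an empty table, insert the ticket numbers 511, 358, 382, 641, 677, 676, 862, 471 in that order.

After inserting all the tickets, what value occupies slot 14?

677

Insert 511: h=1, slot 1 empty => index 1.
Insert 358: h=1, slot 1 occupied => index 2.
Insert 382: h=8, slot 8 empty => index 8.
Insert 641: h=12, slot 12 empty => index 12.
Insert 677: h=14, slot 14 empty => index 14.
Insert 676: h=13, slot 13 empty => index 13.
Insert 862: h=12, slots 12,13 occupied => index 16.
Insert 471: h=12, slots 12,13,16 occupied => index 4.
Table: [., 511, 358, ., 471, ., ., ., 382, ., ., ., 641, 676, 677, ., 862]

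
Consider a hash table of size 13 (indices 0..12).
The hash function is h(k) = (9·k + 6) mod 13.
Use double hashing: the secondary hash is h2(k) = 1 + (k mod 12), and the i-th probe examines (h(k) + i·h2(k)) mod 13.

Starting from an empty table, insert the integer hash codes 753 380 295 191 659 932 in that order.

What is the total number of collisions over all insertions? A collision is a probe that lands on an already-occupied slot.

5

753: h=10 → slot 10
380: h=7 → slot 7
295: h=9 → slot 9
191: h=9, h2=12, probe 9,8 → slot 8
659: h=9, h2=12, probe 9,8,7,6 → slot 6
932: h=9, h2=9, probe 9,5 → slot 5
Table: [∅, ∅, ∅, ∅, ∅, 932, 659, 380, 191, 295, 753, ∅, ∅]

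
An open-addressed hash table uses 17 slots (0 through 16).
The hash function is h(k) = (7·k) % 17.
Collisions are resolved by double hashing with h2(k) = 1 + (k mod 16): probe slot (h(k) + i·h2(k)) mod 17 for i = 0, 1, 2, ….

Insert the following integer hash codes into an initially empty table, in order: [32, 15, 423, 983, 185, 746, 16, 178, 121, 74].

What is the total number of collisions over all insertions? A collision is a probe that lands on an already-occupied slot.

32 hashes to 3; slot 3 is free → place at 3.
15 hashes to 3, h2=16; 3 taken → place at 2.
423 hashes to 3, h2=8; 3 taken → place at 11.
983 hashes to 13; slot 13 is free → place at 13.
185 hashes to 3, h2=10; 3,13 taken → place at 6.
746 hashes to 3, h2=11; 3 taken → place at 14.
16 hashes to 10; slot 10 is free → place at 10.
178 hashes to 5; slot 5 is free → place at 5.
121 hashes to 14, h2=10; 14 taken → place at 7.
74 hashes to 8; slot 8 is free → place at 8.
Table: [—, —, 15, 32, —, 178, 185, 121, 74, —, 16, 423, —, 983, 746, —, —]

6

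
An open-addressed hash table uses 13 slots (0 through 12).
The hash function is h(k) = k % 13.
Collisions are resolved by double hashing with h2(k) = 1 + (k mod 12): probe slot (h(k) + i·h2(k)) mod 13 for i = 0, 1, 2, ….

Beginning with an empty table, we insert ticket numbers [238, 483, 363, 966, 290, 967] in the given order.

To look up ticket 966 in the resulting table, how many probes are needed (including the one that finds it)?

2

238 hashes to 4; slot 4 is free => place at 4.
483 hashes to 2; slot 2 is free => place at 2.
363 hashes to 12; slot 12 is free => place at 12.
966 hashes to 4, h2=7; 4 taken => place at 11.
290 hashes to 4, h2=3; 4 taken => place at 7.
967 hashes to 5; slot 5 is free => place at 5.
Table: [., ., 483, ., 238, 967, ., 290, ., ., ., 966, 363]
Lookup 966: h=4, h2=7, probe 4,11 → found at 11.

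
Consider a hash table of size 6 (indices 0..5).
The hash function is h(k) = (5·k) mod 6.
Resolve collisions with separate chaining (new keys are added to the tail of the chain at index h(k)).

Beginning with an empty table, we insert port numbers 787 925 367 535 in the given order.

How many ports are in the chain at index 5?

4

787 -> bucket 5
925 -> bucket 5 (collision)
367 -> bucket 5 (collision)
535 -> bucket 5 (collision)
Final buckets:
0: —
1: —
2: —
3: —
4: —
5: 787 -> 925 -> 367 -> 535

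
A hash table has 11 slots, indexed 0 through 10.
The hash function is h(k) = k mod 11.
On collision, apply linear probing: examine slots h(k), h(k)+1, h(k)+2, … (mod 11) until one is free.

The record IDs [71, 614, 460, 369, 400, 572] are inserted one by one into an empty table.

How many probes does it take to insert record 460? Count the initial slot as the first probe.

71: h=5 → slot 5
614: h=9 → slot 9
460: h=9, probe 9,10 → slot 10
369: h=6 → slot 6
400: h=4 → slot 4
572: h=0 → slot 0
Table: [572, —, —, —, 400, 71, 369, —, —, 614, 460]

2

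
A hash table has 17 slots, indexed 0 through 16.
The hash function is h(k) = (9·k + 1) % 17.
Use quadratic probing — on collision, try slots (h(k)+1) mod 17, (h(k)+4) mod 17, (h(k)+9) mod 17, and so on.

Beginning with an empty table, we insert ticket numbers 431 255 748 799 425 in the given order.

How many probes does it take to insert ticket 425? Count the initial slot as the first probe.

431 hashes to 4; slot 4 is free -> place at 4.
255 hashes to 1; slot 1 is free -> place at 1.
748 hashes to 1; 1 taken -> place at 2.
799 hashes to 1; 1,2 taken -> place at 5.
425 hashes to 1; 1,2,5 taken -> place at 10.
Table: [∅, 255, 748, ∅, 431, 799, ∅, ∅, ∅, ∅, 425, ∅, ∅, ∅, ∅, ∅, ∅]

4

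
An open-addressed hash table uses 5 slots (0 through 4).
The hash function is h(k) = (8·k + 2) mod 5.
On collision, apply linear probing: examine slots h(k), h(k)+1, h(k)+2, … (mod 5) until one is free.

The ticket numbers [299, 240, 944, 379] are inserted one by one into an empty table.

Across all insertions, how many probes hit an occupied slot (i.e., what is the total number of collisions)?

3

Insert 299: h=4, slot 4 empty => index 4.
Insert 240: h=2, slot 2 empty => index 2.
Insert 944: h=4, slot 4 occupied => index 0.
Insert 379: h=4, slots 4,0 occupied => index 1.
Table: [944, 379, 240, -, 299]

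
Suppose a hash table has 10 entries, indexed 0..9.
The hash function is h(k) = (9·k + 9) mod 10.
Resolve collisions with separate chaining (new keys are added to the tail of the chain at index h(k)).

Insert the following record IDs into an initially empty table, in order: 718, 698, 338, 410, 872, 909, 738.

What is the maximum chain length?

Insert 718: h=1, bucket 1 empty → new chain.
Insert 698: h=1, bucket 1 nonempty → append to chain.
Insert 338: h=1, bucket 1 nonempty → append to chain.
Insert 410: h=9, bucket 9 empty → new chain.
Insert 872: h=7, bucket 7 empty → new chain.
Insert 909: h=0, bucket 0 empty → new chain.
Insert 738: h=1, bucket 1 nonempty → append to chain.
Final buckets:
0: 909
1: 718 -> 698 -> 338 -> 738
2: -
3: -
4: -
5: -
6: -
7: 872
8: -
9: 410

4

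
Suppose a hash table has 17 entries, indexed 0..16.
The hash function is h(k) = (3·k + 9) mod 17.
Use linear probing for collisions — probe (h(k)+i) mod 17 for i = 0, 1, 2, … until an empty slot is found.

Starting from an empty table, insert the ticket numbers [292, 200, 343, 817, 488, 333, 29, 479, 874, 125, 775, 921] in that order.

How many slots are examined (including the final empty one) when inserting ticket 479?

292: h=1 → slot 1
200: h=14 → slot 14
343: h=1, probe 1,2 → slot 2
817: h=12 → slot 12
488: h=11 → slot 11
333: h=5 → slot 5
29: h=11, probe 11,12,13 → slot 13
479: h=1, probe 1,2,3 → slot 3
874: h=13, probe 13,14,15 → slot 15
125: h=10 → slot 10
775: h=5, probe 5,6 → slot 6
921: h=1, probe 1,2,3,4 → slot 4
Table: [-, 292, 343, 479, 921, 333, 775, -, -, -, 125, 488, 817, 29, 200, 874, -]

3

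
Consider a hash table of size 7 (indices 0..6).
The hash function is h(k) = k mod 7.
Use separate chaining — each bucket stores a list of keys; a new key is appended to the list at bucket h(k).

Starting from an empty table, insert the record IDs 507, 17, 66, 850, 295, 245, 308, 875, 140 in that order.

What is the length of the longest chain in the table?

4

507 -> bucket 3
17 -> bucket 3 (collision)
66 -> bucket 3 (collision)
850 -> bucket 3 (collision)
295 -> bucket 1
245 -> bucket 0
308 -> bucket 0 (collision)
875 -> bucket 0 (collision)
140 -> bucket 0 (collision)
Final buckets:
0: 245 -> 308 -> 875 -> 140
1: 295
2: _
3: 507 -> 17 -> 66 -> 850
4: _
5: _
6: _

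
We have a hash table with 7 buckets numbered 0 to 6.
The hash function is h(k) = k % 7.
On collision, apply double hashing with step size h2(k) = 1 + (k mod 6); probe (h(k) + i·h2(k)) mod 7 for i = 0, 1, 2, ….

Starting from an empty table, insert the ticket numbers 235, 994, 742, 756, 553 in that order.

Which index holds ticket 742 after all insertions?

5

235 hashes to 4; slot 4 is free → place at 4.
994 hashes to 0; slot 0 is free → place at 0.
742 hashes to 0, h2=5; 0 taken → place at 5.
756 hashes to 0, h2=1; 0 taken → place at 1.
553 hashes to 0, h2=2; 0 taken → place at 2.
Table: [994, 756, 553, —, 235, 742, —]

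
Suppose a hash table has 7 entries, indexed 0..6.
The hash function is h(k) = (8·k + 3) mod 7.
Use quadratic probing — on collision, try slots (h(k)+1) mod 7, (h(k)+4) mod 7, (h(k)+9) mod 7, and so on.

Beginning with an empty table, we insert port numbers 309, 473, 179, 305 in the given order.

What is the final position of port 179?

1

309 hashes to 4; slot 4 is free → place at 4.
473 hashes to 0; slot 0 is free → place at 0.
179 hashes to 0; 0 taken → place at 1.
305 hashes to 0; 0,1,4 taken → place at 2.
Table: [473, 179, 305, _, 309, _, _]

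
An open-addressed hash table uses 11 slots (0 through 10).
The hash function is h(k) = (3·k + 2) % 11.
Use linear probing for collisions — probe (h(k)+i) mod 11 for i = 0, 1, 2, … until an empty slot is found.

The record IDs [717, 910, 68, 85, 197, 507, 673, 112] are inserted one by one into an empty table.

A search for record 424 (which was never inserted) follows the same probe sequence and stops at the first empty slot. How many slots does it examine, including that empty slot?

5

717: h=8 → slot 8
910: h=4 → slot 4
68: h=8, probe 8,9 → slot 9
85: h=4, probe 4,5 → slot 5
197: h=10 → slot 10
507: h=5, probe 5,6 → slot 6
673: h=8, probe 8,9,10,0 → slot 0
112: h=8, probe 8,9,10,0,1 → slot 1
Table: [673, 112, ∅, ∅, 910, 85, 507, ∅, 717, 68, 197]
Lookup 424: h=9, probe 9,10,0,1,2 → slot 2 empty, not found.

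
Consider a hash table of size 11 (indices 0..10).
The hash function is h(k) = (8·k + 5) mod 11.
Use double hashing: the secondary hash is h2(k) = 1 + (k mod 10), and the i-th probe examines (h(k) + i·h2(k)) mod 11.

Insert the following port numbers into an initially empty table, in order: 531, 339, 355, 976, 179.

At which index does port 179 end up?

6

531 hashes to 7; slot 7 is free → place at 7.
339 hashes to 0; slot 0 is free → place at 0.
355 hashes to 7, h2=6; 7 taken → place at 2.
976 hashes to 3; slot 3 is free → place at 3.
179 hashes to 7, h2=10; 7 taken → place at 6.
Table: [339, —, 355, 976, —, —, 179, 531, —, —, —]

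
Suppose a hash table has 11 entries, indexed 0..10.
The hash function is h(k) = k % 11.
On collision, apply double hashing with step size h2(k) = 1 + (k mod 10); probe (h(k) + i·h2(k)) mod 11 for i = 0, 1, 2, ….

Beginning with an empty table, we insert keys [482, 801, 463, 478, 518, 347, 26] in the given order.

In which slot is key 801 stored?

482: h=9 → slot 9
801: h=9, h2=2, probe 9,0 → slot 0
463: h=1 → slot 1
478: h=5 → slot 5
518: h=1, h2=9, probe 1,10 → slot 10
347: h=6 → slot 6
26: h=4 → slot 4
Table: [801, 463, —, —, 26, 478, 347, —, —, 482, 518]

0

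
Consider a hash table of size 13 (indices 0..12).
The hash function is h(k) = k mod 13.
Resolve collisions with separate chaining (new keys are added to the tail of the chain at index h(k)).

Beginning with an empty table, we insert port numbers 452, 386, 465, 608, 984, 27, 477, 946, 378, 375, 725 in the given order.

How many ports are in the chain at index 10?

5

Insert 452: h=10, bucket 10 empty → new chain.
Insert 386: h=9, bucket 9 empty → new chain.
Insert 465: h=10, bucket 10 nonempty → append to chain.
Insert 608: h=10, bucket 10 nonempty → append to chain.
Insert 984: h=9, bucket 9 nonempty → append to chain.
Insert 27: h=1, bucket 1 empty → new chain.
Insert 477: h=9, bucket 9 nonempty → append to chain.
Insert 946: h=10, bucket 10 nonempty → append to chain.
Insert 378: h=1, bucket 1 nonempty → append to chain.
Insert 375: h=11, bucket 11 empty → new chain.
Insert 725: h=10, bucket 10 nonempty → append to chain.
Final buckets:
0: ∅
1: 27 -> 378
2: ∅
3: ∅
4: ∅
5: ∅
6: ∅
7: ∅
8: ∅
9: 386 -> 984 -> 477
10: 452 -> 465 -> 608 -> 946 -> 725
11: 375
12: ∅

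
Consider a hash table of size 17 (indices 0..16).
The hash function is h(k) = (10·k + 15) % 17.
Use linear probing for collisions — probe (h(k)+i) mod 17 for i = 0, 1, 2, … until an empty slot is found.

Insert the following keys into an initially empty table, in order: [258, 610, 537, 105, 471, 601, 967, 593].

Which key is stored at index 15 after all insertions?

258 hashes to 11; slot 11 is free → place at 11.
610 hashes to 12; slot 12 is free → place at 12.
537 hashes to 13; slot 13 is free → place at 13.
105 hashes to 11; 11,12,13 taken → place at 14.
471 hashes to 16; slot 16 is free → place at 16.
601 hashes to 7; slot 7 is free → place at 7.
967 hashes to 12; 12,13,14 taken → place at 15.
593 hashes to 12; 12,13,14,15,16 taken → place at 0.
Table: [593, ., ., ., ., ., ., 601, ., ., ., 258, 610, 537, 105, 967, 471]

967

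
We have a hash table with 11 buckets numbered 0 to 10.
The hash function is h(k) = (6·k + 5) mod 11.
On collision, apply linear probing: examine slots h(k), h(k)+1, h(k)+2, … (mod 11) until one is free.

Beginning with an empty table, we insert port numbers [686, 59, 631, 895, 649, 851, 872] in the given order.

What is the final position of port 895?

686 hashes to 7; slot 7 is free -> place at 7.
59 hashes to 7; 7 taken -> place at 8.
631 hashes to 7; 7,8 taken -> place at 9.
895 hashes to 7; 7,8,9 taken -> place at 10.
649 hashes to 5; slot 5 is free -> place at 5.
851 hashes to 7; 7,8,9,10 taken -> place at 0.
872 hashes to 1; slot 1 is free -> place at 1.
Table: [851, 872, ., ., ., 649, ., 686, 59, 631, 895]

10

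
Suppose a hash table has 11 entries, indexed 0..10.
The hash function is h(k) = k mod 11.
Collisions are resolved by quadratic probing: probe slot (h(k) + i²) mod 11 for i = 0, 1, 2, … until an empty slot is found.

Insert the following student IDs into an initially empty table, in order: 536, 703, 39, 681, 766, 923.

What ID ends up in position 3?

Insert 536: h=8, slot 8 empty -> index 8.
Insert 703: h=10, slot 10 empty -> index 10.
Insert 39: h=6, slot 6 empty -> index 6.
Insert 681: h=10, slot 10 occupied -> index 0.
Insert 766: h=7, slot 7 empty -> index 7.
Insert 923: h=10, slots 10,0 occupied -> index 3.
Table: [681, ., ., 923, ., ., 39, 766, 536, ., 703]

923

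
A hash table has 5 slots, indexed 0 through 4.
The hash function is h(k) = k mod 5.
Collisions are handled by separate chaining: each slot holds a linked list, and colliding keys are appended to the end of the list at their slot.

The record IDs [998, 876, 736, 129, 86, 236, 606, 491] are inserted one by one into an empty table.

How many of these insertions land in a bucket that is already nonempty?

Insert 998: h=3, bucket 3 empty → new chain.
Insert 876: h=1, bucket 1 empty → new chain.
Insert 736: h=1, bucket 1 nonempty → append to chain.
Insert 129: h=4, bucket 4 empty → new chain.
Insert 86: h=1, bucket 1 nonempty → append to chain.
Insert 236: h=1, bucket 1 nonempty → append to chain.
Insert 606: h=1, bucket 1 nonempty → append to chain.
Insert 491: h=1, bucket 1 nonempty → append to chain.
Final buckets:
0: -
1: 876 -> 736 -> 86 -> 236 -> 606 -> 491
2: -
3: 998
4: 129

5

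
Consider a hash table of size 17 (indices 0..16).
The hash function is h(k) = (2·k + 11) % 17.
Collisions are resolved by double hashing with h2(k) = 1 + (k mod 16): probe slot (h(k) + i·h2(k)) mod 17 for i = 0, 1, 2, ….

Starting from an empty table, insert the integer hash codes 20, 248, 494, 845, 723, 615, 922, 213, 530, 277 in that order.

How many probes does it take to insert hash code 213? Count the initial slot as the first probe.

3

20 hashes to 0; slot 0 is free => place at 0.
248 hashes to 14; slot 14 is free => place at 14.
494 hashes to 13; slot 13 is free => place at 13.
845 hashes to 1; slot 1 is free => place at 1.
723 hashes to 12; slot 12 is free => place at 12.
615 hashes to 0, h2=8; 0 taken => place at 8.
922 hashes to 2; slot 2 is free => place at 2.
213 hashes to 12, h2=6; 12,1 taken => place at 7.
530 hashes to 0, h2=3; 0 taken => place at 3.
277 hashes to 4; slot 4 is free => place at 4.
Table: [20, 845, 922, 530, 277, —, —, 213, 615, —, —, —, 723, 494, 248, —, —]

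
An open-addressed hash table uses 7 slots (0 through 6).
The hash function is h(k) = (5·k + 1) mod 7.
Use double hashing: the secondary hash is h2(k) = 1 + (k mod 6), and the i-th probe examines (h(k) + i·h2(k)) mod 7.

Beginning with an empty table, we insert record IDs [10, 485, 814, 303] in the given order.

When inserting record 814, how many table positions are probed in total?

3

10: h=2 => slot 2
485: h=4 => slot 4
814: h=4, h2=5, probe 4,2,0 => slot 0
303: h=4, h2=4, probe 4,1 => slot 1
Table: [814, 303, 10, ., 485, ., .]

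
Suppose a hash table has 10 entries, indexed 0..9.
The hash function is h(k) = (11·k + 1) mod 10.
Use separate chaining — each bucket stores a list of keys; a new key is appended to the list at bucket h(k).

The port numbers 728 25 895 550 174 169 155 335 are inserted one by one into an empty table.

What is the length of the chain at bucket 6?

728 → bucket 9
25 → bucket 6
895 → bucket 6 (collision)
550 → bucket 1
174 → bucket 5
169 → bucket 0
155 → bucket 6 (collision)
335 → bucket 6 (collision)
Final buckets:
0: 169
1: 550
2: ∅
3: ∅
4: ∅
5: 174
6: 25 -> 895 -> 155 -> 335
7: ∅
8: ∅
9: 728

4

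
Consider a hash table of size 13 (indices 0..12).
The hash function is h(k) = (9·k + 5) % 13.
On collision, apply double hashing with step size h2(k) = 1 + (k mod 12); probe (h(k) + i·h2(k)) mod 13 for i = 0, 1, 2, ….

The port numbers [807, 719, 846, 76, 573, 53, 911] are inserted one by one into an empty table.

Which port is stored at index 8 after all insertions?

846

Insert 807: h=1, slot 1 empty => index 1.
Insert 719: h=2, slot 2 empty => index 2.
Insert 846: h=1, h2=7, slot 1 occupied => index 8.
Insert 76: h=0, slot 0 empty => index 0.
Insert 573: h=1, h2=10, slot 1 occupied => index 11.
Insert 53: h=1, h2=6, slot 1 occupied => index 7.
Insert 911: h=1, h2=12, slots 1,0 occupied => index 12.
Table: [76, 807, 719, ∅, ∅, ∅, ∅, 53, 846, ∅, ∅, 573, 911]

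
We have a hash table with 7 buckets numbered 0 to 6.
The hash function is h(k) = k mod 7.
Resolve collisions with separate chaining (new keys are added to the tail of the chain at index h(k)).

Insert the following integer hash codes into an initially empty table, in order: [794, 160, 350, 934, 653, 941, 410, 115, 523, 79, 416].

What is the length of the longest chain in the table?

5

Insert 794: h=3, bucket 3 empty → new chain.
Insert 160: h=6, bucket 6 empty → new chain.
Insert 350: h=0, bucket 0 empty → new chain.
Insert 934: h=3, bucket 3 nonempty → append to chain.
Insert 653: h=2, bucket 2 empty → new chain.
Insert 941: h=3, bucket 3 nonempty → append to chain.
Insert 410: h=4, bucket 4 empty → new chain.
Insert 115: h=3, bucket 3 nonempty → append to chain.
Insert 523: h=5, bucket 5 empty → new chain.
Insert 79: h=2, bucket 2 nonempty → append to chain.
Insert 416: h=3, bucket 3 nonempty → append to chain.
Final buckets:
0: 350
1: —
2: 653 -> 79
3: 794 -> 934 -> 941 -> 115 -> 416
4: 410
5: 523
6: 160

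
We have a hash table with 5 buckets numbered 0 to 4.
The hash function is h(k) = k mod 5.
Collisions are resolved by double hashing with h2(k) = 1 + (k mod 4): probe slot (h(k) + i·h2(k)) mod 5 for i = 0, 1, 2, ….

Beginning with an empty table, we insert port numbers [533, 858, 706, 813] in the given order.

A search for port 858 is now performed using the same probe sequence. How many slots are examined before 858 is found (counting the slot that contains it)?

533: h=3 -> slot 3
858: h=3, h2=3, probe 3,1 -> slot 1
706: h=1, h2=3, probe 1,4 -> slot 4
813: h=3, h2=2, probe 3,0 -> slot 0
Table: [813, 858, ., 533, 706]
Lookup 858: h=3, h2=3, probe 3,1 → found at 1.

2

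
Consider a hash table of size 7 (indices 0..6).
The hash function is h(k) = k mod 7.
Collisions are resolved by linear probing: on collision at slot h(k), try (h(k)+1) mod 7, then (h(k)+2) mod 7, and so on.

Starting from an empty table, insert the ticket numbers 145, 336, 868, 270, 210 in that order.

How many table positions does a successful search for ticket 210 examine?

3

145: h=5 => slot 5
336: h=0 => slot 0
868: h=0, probe 0,1 => slot 1
270: h=4 => slot 4
210: h=0, probe 0,1,2 => slot 2
Table: [336, 868, 210, -, 270, 145, -]
Lookup 210: h=0, probe 0,1,2 → found at 2.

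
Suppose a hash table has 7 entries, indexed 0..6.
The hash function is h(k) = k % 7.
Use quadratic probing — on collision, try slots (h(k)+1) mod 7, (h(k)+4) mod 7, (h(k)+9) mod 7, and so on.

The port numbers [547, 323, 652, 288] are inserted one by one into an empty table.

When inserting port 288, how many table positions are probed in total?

547 hashes to 1; slot 1 is free → place at 1.
323 hashes to 1; 1 taken → place at 2.
652 hashes to 1; 1,2 taken → place at 5.
288 hashes to 1; 1,2,5 taken → place at 3.
Table: [-, 547, 323, 288, -, 652, -]

4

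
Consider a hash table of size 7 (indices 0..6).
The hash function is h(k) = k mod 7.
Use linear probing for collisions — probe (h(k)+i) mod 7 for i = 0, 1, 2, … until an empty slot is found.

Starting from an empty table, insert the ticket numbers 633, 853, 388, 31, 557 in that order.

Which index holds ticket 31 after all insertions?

633 hashes to 3; slot 3 is free => place at 3.
853 hashes to 6; slot 6 is free => place at 6.
388 hashes to 3; 3 taken => place at 4.
31 hashes to 3; 3,4 taken => place at 5.
557 hashes to 4; 4,5,6 taken => place at 0.
Table: [557, -, -, 633, 388, 31, 853]

5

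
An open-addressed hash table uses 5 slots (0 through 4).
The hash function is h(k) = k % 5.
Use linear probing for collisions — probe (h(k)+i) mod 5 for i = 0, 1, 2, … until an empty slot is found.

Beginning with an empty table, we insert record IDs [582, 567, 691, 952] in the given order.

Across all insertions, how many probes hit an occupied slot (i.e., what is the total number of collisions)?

582: h=2 → slot 2
567: h=2, probe 2,3 → slot 3
691: h=1 → slot 1
952: h=2, probe 2,3,4 → slot 4
Table: [—, 691, 582, 567, 952]

3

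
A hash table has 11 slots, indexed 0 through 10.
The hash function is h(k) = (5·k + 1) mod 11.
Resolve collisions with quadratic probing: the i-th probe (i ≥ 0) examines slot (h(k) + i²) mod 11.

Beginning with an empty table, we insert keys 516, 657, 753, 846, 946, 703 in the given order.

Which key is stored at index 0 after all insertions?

Insert 516: h=7, slot 7 empty => index 7.
Insert 657: h=8, slot 8 empty => index 8.
Insert 753: h=4, slot 4 empty => index 4.
Insert 846: h=7, slots 7,8 occupied => index 0.
Insert 946: h=1, slot 1 empty => index 1.
Insert 703: h=7, slots 7,8,0 occupied => index 5.
Table: [846, 946, _, _, 753, 703, _, 516, 657, _, _]

846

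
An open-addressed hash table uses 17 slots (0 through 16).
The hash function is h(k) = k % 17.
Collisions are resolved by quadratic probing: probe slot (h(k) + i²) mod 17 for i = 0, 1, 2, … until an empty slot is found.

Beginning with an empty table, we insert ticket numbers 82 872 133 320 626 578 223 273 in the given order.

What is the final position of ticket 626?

6

82 hashes to 14; slot 14 is free => place at 14.
872 hashes to 5; slot 5 is free => place at 5.
133 hashes to 14; 14 taken => place at 15.
320 hashes to 14; 14,15 taken => place at 1.
626 hashes to 14; 14,15,1 taken => place at 6.
578 hashes to 0; slot 0 is free => place at 0.
223 hashes to 2; slot 2 is free => place at 2.
273 hashes to 1; 1,2,5 taken => place at 10.
Table: [578, 320, 223, -, -, 872, 626, -, -, -, 273, -, -, -, 82, 133, -]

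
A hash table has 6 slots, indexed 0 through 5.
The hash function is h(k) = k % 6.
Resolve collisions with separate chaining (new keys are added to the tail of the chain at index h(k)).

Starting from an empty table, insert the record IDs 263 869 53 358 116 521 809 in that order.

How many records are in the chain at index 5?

Insert 263: h=5, bucket 5 empty -> new chain.
Insert 869: h=5, bucket 5 nonempty -> append to chain.
Insert 53: h=5, bucket 5 nonempty -> append to chain.
Insert 358: h=4, bucket 4 empty -> new chain.
Insert 116: h=2, bucket 2 empty -> new chain.
Insert 521: h=5, bucket 5 nonempty -> append to chain.
Insert 809: h=5, bucket 5 nonempty -> append to chain.
Final buckets:
0: ∅
1: ∅
2: 116
3: ∅
4: 358
5: 263 -> 869 -> 53 -> 521 -> 809

5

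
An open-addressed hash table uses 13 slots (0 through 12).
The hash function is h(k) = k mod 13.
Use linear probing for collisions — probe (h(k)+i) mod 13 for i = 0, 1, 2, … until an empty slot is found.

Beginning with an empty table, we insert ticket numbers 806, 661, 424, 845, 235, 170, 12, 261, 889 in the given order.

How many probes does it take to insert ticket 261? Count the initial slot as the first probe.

Insert 806: h=0, slot 0 empty -> index 0.
Insert 661: h=11, slot 11 empty -> index 11.
Insert 424: h=8, slot 8 empty -> index 8.
Insert 845: h=0, slot 0 occupied -> index 1.
Insert 235: h=1, slot 1 occupied -> index 2.
Insert 170: h=1, slots 1,2 occupied -> index 3.
Insert 12: h=12, slot 12 empty -> index 12.
Insert 261: h=1, slots 1,2,3 occupied -> index 4.
Insert 889: h=5, slot 5 empty -> index 5.
Table: [806, 845, 235, 170, 261, 889, _, _, 424, _, _, 661, 12]

4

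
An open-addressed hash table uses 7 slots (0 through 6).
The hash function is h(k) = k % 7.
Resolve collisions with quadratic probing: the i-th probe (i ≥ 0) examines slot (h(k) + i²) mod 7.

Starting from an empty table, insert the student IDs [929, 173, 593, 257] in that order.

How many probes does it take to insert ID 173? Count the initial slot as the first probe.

2

929: h=5 -> slot 5
173: h=5, probe 5,6 -> slot 6
593: h=5, probe 5,6,2 -> slot 2
257: h=5, probe 5,6,2,0 -> slot 0
Table: [257, -, 593, -, -, 929, 173]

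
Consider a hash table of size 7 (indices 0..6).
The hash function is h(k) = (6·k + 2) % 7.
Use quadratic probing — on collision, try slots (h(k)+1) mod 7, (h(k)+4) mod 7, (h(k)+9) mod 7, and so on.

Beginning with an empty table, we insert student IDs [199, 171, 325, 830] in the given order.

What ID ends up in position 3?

199: h=6 => slot 6
171: h=6, probe 6,0 => slot 0
325: h=6, probe 6,0,3 => slot 3
830: h=5 => slot 5
Table: [171, ., ., 325, ., 830, 199]

325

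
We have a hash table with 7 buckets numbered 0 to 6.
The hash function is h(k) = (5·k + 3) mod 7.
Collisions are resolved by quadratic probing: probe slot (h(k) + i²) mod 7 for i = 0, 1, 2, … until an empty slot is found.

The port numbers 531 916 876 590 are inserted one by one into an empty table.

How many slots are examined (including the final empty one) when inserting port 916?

531: h=5 → slot 5
916: h=5, probe 5,6 → slot 6
876: h=1 → slot 1
590: h=6, probe 6,0 → slot 0
Table: [590, 876, ∅, ∅, ∅, 531, 916]

2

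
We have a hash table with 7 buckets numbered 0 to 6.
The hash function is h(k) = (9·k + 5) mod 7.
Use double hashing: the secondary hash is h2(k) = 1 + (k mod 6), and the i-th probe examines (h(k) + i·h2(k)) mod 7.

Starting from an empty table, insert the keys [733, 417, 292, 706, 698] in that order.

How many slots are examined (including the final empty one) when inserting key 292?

Insert 733: h=1, slot 1 empty -> index 1.
Insert 417: h=6, slot 6 empty -> index 6.
Insert 292: h=1, h2=5, slots 1,6 occupied -> index 4.
Insert 706: h=3, slot 3 empty -> index 3.
Insert 698: h=1, h2=3, slots 1,4 occupied -> index 0.
Table: [698, 733, ∅, 706, 292, ∅, 417]

3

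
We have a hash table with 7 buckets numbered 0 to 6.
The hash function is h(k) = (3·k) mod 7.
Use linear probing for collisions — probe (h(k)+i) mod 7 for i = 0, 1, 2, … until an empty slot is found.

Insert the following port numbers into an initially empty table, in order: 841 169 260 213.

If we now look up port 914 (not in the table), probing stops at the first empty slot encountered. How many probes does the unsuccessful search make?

2

Insert 841: h=3, slot 3 empty => index 3.
Insert 169: h=3, slot 3 occupied => index 4.
Insert 260: h=3, slots 3,4 occupied => index 5.
Insert 213: h=2, slot 2 empty => index 2.
Table: [∅, ∅, 213, 841, 169, 260, ∅]
Lookup 914: h=5, probe 5,6 → slot 6 empty, not found.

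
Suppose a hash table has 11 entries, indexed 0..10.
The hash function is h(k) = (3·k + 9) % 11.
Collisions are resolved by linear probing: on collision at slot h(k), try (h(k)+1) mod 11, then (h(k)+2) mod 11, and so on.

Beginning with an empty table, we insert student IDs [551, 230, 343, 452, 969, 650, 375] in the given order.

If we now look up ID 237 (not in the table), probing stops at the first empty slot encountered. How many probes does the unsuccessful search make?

4

551 hashes to 1; slot 1 is free -> place at 1.
230 hashes to 6; slot 6 is free -> place at 6.
343 hashes to 4; slot 4 is free -> place at 4.
452 hashes to 1; 1 taken -> place at 2.
969 hashes to 1; 1,2 taken -> place at 3.
650 hashes to 1; 1,2,3,4 taken -> place at 5.
375 hashes to 1; 1,2,3,4,5,6 taken -> place at 7.
Table: [., 551, 452, 969, 343, 650, 230, 375, ., ., .]
Lookup 237: h=5, probe 5,6,7,8 → slot 8 empty, not found.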